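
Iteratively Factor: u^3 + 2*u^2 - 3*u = (u + 3)*(u^2 - u) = (u - 1)*(u + 3)*(u)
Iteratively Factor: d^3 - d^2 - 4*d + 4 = (d - 1)*(d^2 - 4) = (d - 1)*(d + 2)*(d - 2)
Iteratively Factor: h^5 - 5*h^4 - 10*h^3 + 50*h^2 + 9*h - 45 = (h - 1)*(h^4 - 4*h^3 - 14*h^2 + 36*h + 45) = (h - 5)*(h - 1)*(h^3 + h^2 - 9*h - 9) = (h - 5)*(h - 3)*(h - 1)*(h^2 + 4*h + 3) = (h - 5)*(h - 3)*(h - 1)*(h + 1)*(h + 3)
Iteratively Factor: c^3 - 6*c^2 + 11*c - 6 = (c - 2)*(c^2 - 4*c + 3) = (c - 3)*(c - 2)*(c - 1)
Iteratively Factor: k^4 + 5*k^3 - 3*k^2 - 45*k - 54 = (k + 2)*(k^3 + 3*k^2 - 9*k - 27) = (k + 2)*(k + 3)*(k^2 - 9) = (k + 2)*(k + 3)^2*(k - 3)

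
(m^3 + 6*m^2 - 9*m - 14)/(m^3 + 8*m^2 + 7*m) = (m - 2)/m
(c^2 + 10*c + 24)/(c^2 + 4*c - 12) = (c + 4)/(c - 2)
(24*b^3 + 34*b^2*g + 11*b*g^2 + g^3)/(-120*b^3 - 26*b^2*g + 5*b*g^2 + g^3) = (-b - g)/(5*b - g)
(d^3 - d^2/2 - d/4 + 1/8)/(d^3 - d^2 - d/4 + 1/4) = (d - 1/2)/(d - 1)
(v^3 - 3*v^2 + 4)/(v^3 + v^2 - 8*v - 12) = (v^3 - 3*v^2 + 4)/(v^3 + v^2 - 8*v - 12)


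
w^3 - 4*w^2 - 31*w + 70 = (w - 7)*(w - 2)*(w + 5)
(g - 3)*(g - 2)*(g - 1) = g^3 - 6*g^2 + 11*g - 6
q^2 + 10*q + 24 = (q + 4)*(q + 6)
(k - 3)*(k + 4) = k^2 + k - 12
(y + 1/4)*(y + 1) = y^2 + 5*y/4 + 1/4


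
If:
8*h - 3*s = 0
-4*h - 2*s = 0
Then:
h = 0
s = 0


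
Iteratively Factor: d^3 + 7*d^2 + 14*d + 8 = (d + 2)*(d^2 + 5*d + 4) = (d + 2)*(d + 4)*(d + 1)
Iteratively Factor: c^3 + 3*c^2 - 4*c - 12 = (c + 3)*(c^2 - 4) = (c - 2)*(c + 3)*(c + 2)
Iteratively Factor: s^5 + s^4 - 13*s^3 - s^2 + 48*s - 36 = (s + 3)*(s^4 - 2*s^3 - 7*s^2 + 20*s - 12) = (s + 3)^2*(s^3 - 5*s^2 + 8*s - 4) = (s - 2)*(s + 3)^2*(s^2 - 3*s + 2) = (s - 2)*(s - 1)*(s + 3)^2*(s - 2)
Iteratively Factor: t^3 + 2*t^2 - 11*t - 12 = (t - 3)*(t^2 + 5*t + 4) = (t - 3)*(t + 1)*(t + 4)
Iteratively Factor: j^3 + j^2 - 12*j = (j + 4)*(j^2 - 3*j) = j*(j + 4)*(j - 3)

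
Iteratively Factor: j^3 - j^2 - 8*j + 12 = (j - 2)*(j^2 + j - 6) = (j - 2)^2*(j + 3)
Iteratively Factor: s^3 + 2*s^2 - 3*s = (s + 3)*(s^2 - s) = s*(s + 3)*(s - 1)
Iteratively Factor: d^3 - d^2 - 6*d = (d - 3)*(d^2 + 2*d) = d*(d - 3)*(d + 2)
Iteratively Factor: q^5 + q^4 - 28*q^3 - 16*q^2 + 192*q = (q + 4)*(q^4 - 3*q^3 - 16*q^2 + 48*q) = q*(q + 4)*(q^3 - 3*q^2 - 16*q + 48) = q*(q - 4)*(q + 4)*(q^2 + q - 12) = q*(q - 4)*(q + 4)^2*(q - 3)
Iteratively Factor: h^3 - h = (h - 1)*(h^2 + h) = h*(h - 1)*(h + 1)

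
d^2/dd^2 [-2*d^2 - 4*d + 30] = -4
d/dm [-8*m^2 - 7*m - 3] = -16*m - 7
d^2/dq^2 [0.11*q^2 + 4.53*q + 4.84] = 0.220000000000000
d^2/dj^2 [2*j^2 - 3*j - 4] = 4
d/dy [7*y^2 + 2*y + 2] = 14*y + 2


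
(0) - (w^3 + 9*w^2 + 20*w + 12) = -w^3 - 9*w^2 - 20*w - 12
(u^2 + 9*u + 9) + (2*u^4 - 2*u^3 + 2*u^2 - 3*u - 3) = 2*u^4 - 2*u^3 + 3*u^2 + 6*u + 6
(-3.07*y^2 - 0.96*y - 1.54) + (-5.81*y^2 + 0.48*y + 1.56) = -8.88*y^2 - 0.48*y + 0.02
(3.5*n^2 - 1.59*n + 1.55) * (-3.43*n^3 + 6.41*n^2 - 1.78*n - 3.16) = -12.005*n^5 + 27.8887*n^4 - 21.7384*n^3 + 1.7057*n^2 + 2.2654*n - 4.898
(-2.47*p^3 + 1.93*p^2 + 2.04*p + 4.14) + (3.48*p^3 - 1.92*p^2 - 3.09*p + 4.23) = 1.01*p^3 + 0.01*p^2 - 1.05*p + 8.37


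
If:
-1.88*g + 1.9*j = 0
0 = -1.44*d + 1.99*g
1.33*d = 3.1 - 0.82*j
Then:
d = 1.62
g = 1.17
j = 1.16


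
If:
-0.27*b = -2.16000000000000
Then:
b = 8.00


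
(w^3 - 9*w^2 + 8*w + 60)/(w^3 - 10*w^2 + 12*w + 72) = (w - 5)/(w - 6)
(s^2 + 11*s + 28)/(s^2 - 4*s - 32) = (s + 7)/(s - 8)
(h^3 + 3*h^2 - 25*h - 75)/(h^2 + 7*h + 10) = (h^2 - 2*h - 15)/(h + 2)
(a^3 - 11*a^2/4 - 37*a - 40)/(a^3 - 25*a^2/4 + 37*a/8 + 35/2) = 2*(a^2 - 4*a - 32)/(2*a^2 - 15*a + 28)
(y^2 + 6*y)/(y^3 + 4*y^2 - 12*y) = 1/(y - 2)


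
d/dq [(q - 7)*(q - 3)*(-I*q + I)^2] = -4*q^3 + 36*q^2 - 84*q + 52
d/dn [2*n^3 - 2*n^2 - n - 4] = 6*n^2 - 4*n - 1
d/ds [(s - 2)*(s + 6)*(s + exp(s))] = (s - 2)*(s + 6)*(exp(s) + 1) + (s - 2)*(s + exp(s)) + (s + 6)*(s + exp(s))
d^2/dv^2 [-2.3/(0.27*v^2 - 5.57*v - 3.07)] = (-0.33534*v^2 + 6.91794*v + 2.3*(0.54*v - 5.57)*(1.08*v - 11.14) + 3.81294)/(-0.27*v^2 + 5.57*v + 3.07)^3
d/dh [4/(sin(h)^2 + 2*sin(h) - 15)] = -8*(sin(h) + 1)*cos(h)/(sin(h)^2 + 2*sin(h) - 15)^2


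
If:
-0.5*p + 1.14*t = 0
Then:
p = 2.28*t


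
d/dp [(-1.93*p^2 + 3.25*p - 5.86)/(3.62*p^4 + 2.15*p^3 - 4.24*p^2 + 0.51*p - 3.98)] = (13.9732*p^5 - 31.1455*p^4 + 70.8778*p^3 + 50.5927*p^2 - 34.33*p - 9.9464)/(13.1044*p^8 + 15.566*p^7 - 26.0751*p^6 - 14.5396*p^5 - 8.6446*p^4 - 21.4388*p^3 + 34.0105*p^2 - 4.0596*p + 15.8404)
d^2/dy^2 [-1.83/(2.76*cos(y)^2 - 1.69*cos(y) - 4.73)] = (-55.760832*(1 - cos(y)^2)^2 + 25.607556*cos(y)^3 - 128.668215*cos(y)^2 - 36.586641*cos(y) + 113.994726)/(-2.76*cos(y)^2 + 1.69*cos(y) + 4.73)^3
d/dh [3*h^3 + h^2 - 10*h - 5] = 9*h^2 + 2*h - 10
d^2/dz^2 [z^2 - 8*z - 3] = 2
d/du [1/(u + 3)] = -1/(u + 3)^2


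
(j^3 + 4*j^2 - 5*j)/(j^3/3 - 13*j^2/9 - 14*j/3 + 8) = 9*j*(j^2 + 4*j - 5)/(3*j^3 - 13*j^2 - 42*j + 72)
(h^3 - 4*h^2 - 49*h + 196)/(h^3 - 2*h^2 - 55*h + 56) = (h^2 - 11*h + 28)/(h^2 - 9*h + 8)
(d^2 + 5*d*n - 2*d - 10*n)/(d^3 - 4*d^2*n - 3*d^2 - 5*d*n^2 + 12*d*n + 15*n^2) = (d^2 + 5*d*n - 2*d - 10*n)/(d^3 - 4*d^2*n - 3*d^2 - 5*d*n^2 + 12*d*n + 15*n^2)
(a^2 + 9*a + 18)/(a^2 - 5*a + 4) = (a^2 + 9*a + 18)/(a^2 - 5*a + 4)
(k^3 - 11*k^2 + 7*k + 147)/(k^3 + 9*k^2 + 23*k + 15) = (k^2 - 14*k + 49)/(k^2 + 6*k + 5)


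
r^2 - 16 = (r - 4)*(r + 4)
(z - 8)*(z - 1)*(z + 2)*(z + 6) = z^4 - z^3 - 52*z^2 - 44*z + 96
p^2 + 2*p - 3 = (p - 1)*(p + 3)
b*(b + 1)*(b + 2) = b^3 + 3*b^2 + 2*b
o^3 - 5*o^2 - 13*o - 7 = (o - 7)*(o + 1)^2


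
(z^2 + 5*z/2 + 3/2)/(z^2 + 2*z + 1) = (z + 3/2)/(z + 1)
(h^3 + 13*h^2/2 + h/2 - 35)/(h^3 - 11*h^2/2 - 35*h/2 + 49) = (h + 5)/(h - 7)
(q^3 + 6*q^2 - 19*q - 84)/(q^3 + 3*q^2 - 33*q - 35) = (q^2 - q - 12)/(q^2 - 4*q - 5)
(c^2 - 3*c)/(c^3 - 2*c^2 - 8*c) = (3 - c)/(-c^2 + 2*c + 8)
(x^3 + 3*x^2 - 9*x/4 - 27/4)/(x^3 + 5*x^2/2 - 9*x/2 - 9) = (x - 3/2)/(x - 2)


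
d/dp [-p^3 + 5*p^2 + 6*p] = -3*p^2 + 10*p + 6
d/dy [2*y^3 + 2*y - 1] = 6*y^2 + 2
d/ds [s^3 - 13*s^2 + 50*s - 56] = 3*s^2 - 26*s + 50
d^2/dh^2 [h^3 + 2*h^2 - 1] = 6*h + 4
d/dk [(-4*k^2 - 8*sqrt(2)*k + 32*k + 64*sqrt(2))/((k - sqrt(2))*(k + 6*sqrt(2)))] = 4*(-8*k^2 - 3*sqrt(2)*k^2 - 32*sqrt(2)*k + 24*k - 256 + 24*sqrt(2))/(k^4 + 10*sqrt(2)*k^3 + 26*k^2 - 120*sqrt(2)*k + 144)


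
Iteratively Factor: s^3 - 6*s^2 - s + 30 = (s - 5)*(s^2 - s - 6) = (s - 5)*(s + 2)*(s - 3)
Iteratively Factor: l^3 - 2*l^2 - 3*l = (l)*(l^2 - 2*l - 3) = l*(l + 1)*(l - 3)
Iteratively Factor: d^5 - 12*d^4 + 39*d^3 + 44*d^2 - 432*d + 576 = (d + 3)*(d^4 - 15*d^3 + 84*d^2 - 208*d + 192) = (d - 4)*(d + 3)*(d^3 - 11*d^2 + 40*d - 48) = (d - 4)^2*(d + 3)*(d^2 - 7*d + 12) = (d - 4)^2*(d - 3)*(d + 3)*(d - 4)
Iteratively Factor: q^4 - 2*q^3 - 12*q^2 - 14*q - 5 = (q + 1)*(q^3 - 3*q^2 - 9*q - 5) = (q + 1)^2*(q^2 - 4*q - 5) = (q - 5)*(q + 1)^2*(q + 1)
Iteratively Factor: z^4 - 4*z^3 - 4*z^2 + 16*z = (z)*(z^3 - 4*z^2 - 4*z + 16) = z*(z - 2)*(z^2 - 2*z - 8) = z*(z - 2)*(z + 2)*(z - 4)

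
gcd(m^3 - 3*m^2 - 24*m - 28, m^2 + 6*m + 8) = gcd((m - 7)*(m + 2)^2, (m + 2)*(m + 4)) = m + 2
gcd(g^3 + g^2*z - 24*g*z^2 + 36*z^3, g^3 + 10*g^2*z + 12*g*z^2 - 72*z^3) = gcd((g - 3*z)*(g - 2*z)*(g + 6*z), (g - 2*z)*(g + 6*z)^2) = -g^2 - 4*g*z + 12*z^2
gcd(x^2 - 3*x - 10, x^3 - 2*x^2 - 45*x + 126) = 1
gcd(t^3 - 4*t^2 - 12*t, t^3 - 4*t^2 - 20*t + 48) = t - 6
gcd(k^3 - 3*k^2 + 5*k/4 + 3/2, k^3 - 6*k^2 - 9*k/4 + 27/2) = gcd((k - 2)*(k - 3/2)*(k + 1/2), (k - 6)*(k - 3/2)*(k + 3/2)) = k - 3/2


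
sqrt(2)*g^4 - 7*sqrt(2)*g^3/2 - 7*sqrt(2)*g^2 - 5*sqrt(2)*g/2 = g*(g - 5)*(g + 1)*(sqrt(2)*g + sqrt(2)/2)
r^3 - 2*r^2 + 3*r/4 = r*(r - 3/2)*(r - 1/2)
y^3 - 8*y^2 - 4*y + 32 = (y - 8)*(y - 2)*(y + 2)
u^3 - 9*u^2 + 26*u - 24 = (u - 4)*(u - 3)*(u - 2)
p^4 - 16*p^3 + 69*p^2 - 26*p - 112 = (p - 8)*(p - 7)*(p - 2)*(p + 1)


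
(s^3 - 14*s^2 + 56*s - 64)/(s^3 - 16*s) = (s^2 - 10*s + 16)/(s*(s + 4))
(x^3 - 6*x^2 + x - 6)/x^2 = x - 6 + 1/x - 6/x^2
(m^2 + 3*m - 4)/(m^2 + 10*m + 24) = (m - 1)/(m + 6)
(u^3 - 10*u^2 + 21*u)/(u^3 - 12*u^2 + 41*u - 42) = u/(u - 2)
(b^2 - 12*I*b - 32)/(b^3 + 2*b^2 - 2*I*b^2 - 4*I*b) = (b^2 - 12*I*b - 32)/(b*(b^2 + 2*b*(1 - I) - 4*I))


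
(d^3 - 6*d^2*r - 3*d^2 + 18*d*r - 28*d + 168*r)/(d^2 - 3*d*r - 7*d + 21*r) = (-d^2 + 6*d*r - 4*d + 24*r)/(-d + 3*r)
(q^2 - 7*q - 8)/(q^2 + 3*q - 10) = (q^2 - 7*q - 8)/(q^2 + 3*q - 10)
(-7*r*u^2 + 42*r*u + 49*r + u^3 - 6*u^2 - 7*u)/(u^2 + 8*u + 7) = (-7*r*u + 49*r + u^2 - 7*u)/(u + 7)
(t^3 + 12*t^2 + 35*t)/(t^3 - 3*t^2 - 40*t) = (t + 7)/(t - 8)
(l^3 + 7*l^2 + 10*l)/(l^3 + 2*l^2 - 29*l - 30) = l*(l^2 + 7*l + 10)/(l^3 + 2*l^2 - 29*l - 30)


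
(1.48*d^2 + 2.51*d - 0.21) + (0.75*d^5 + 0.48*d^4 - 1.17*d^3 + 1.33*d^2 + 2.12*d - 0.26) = 0.75*d^5 + 0.48*d^4 - 1.17*d^3 + 2.81*d^2 + 4.63*d - 0.47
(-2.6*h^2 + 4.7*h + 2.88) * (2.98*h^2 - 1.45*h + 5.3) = -7.748*h^4 + 17.776*h^3 - 12.0126*h^2 + 20.734*h + 15.264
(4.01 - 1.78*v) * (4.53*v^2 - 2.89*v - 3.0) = -8.0634*v^3 + 23.3095*v^2 - 6.2489*v - 12.03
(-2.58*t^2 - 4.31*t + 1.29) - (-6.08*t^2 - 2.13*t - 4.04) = 3.5*t^2 - 2.18*t + 5.33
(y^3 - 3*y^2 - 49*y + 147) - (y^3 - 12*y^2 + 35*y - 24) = 9*y^2 - 84*y + 171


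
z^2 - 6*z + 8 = (z - 4)*(z - 2)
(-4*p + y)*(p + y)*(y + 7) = -4*p^2*y - 28*p^2 - 3*p*y^2 - 21*p*y + y^3 + 7*y^2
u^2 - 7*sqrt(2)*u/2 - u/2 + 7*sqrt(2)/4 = (u - 1/2)*(u - 7*sqrt(2)/2)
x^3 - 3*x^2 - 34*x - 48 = (x - 8)*(x + 2)*(x + 3)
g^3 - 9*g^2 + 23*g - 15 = (g - 5)*(g - 3)*(g - 1)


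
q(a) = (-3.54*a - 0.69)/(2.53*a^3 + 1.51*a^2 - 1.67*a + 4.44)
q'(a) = (-3.54*a - 0.69)*(-7.59*a^2 - 3.02*a + 1.67)/(2.53*a^3 + 1.51*a^2 - 1.67*a + 4.44)^2 - 3.54/(2.53*a^3 + 1.51*a^2 - 1.67*a + 4.44) = (17.9124*a^3 + 10.5825*a^2 + 2.0838*a - 16.8699)/(6.4009*a^6 + 7.6406*a^5 - 6.1701*a^4 + 17.423*a^3 + 16.1977*a^2 - 14.8296*a + 19.7136)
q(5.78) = -0.04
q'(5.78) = 0.01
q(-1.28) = 1.03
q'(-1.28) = -2.83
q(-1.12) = 0.70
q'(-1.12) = -1.44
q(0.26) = -0.39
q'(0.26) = -0.89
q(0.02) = -0.17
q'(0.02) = -0.87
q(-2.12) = -0.73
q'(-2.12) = -1.66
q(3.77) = -0.09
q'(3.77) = 0.05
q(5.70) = -0.04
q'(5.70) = 0.01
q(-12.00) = -0.01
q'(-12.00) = -0.00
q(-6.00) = -0.04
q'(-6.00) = -0.02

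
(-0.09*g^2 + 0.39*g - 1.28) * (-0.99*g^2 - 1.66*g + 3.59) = 0.0891*g^4 - 0.2367*g^3 + 0.2967*g^2 + 3.5249*g - 4.5952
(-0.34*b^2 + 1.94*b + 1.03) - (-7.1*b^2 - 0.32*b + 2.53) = 6.76*b^2 + 2.26*b - 1.5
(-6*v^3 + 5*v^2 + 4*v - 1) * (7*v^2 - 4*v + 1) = -42*v^5 + 59*v^4 + 2*v^3 - 18*v^2 + 8*v - 1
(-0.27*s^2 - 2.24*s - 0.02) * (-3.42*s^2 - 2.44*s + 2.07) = 0.9234*s^4 + 8.3196*s^3 + 4.9751*s^2 - 4.588*s - 0.0414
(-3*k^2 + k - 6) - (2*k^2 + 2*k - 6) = -5*k^2 - k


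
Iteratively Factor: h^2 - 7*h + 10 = (h - 5)*(h - 2)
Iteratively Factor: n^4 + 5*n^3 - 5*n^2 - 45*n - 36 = (n + 1)*(n^3 + 4*n^2 - 9*n - 36) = (n + 1)*(n + 4)*(n^2 - 9) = (n + 1)*(n + 3)*(n + 4)*(n - 3)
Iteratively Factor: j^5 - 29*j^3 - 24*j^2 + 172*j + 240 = (j + 4)*(j^4 - 4*j^3 - 13*j^2 + 28*j + 60) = (j + 2)*(j + 4)*(j^3 - 6*j^2 - j + 30) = (j + 2)^2*(j + 4)*(j^2 - 8*j + 15) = (j - 5)*(j + 2)^2*(j + 4)*(j - 3)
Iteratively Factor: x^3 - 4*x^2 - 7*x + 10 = (x - 1)*(x^2 - 3*x - 10) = (x - 5)*(x - 1)*(x + 2)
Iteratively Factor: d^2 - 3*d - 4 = (d - 4)*(d + 1)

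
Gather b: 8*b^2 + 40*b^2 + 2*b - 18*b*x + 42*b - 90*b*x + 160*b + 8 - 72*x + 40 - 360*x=48*b^2 + b*(204 - 108*x) - 432*x + 48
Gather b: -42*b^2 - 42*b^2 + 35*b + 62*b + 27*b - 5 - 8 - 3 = -84*b^2 + 124*b - 16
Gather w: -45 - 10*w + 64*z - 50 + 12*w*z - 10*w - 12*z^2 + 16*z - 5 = w*(12*z - 20) - 12*z^2 + 80*z - 100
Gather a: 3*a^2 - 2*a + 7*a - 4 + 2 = 3*a^2 + 5*a - 2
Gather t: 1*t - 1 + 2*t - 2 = 3*t - 3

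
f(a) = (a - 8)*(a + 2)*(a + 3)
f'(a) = (a - 8)*(a + 2) + (a - 8)*(a + 3) + (a + 2)*(a + 3)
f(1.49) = -102.01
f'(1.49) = -36.28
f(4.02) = -168.20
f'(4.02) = -9.64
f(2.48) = -135.52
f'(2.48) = -30.43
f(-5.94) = -161.48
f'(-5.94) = 107.49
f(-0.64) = -27.73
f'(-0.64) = -28.93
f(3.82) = -165.91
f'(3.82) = -13.14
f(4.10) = -168.91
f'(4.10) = -8.17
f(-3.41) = -6.60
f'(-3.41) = 21.34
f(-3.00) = 0.00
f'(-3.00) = 11.00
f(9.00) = 132.00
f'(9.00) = 155.00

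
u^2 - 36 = (u - 6)*(u + 6)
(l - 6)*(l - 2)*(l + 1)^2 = l^4 - 6*l^3 - 3*l^2 + 16*l + 12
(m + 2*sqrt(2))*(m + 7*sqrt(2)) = m^2 + 9*sqrt(2)*m + 28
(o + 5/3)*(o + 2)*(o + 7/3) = o^3 + 6*o^2 + 107*o/9 + 70/9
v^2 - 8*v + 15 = (v - 5)*(v - 3)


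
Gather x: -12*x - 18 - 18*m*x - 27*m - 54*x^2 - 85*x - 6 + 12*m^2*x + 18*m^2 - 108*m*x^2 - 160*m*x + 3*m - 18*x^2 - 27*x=18*m^2 - 24*m + x^2*(-108*m - 72) + x*(12*m^2 - 178*m - 124) - 24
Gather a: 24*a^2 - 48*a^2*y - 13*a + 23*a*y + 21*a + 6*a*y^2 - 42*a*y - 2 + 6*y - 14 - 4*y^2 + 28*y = a^2*(24 - 48*y) + a*(6*y^2 - 19*y + 8) - 4*y^2 + 34*y - 16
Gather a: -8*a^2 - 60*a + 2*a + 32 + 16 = -8*a^2 - 58*a + 48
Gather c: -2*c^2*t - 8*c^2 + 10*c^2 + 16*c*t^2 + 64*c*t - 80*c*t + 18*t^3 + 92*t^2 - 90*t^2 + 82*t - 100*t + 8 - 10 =c^2*(2 - 2*t) + c*(16*t^2 - 16*t) + 18*t^3 + 2*t^2 - 18*t - 2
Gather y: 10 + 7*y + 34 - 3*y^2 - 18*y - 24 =-3*y^2 - 11*y + 20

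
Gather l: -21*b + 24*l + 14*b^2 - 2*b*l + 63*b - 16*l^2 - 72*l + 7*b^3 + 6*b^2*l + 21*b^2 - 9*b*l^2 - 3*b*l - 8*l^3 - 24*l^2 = 7*b^3 + 35*b^2 + 42*b - 8*l^3 + l^2*(-9*b - 40) + l*(6*b^2 - 5*b - 48)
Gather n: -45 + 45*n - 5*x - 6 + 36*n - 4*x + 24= 81*n - 9*x - 27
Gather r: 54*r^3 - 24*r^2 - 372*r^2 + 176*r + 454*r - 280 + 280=54*r^3 - 396*r^2 + 630*r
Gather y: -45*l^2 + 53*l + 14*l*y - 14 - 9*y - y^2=-45*l^2 + 53*l - y^2 + y*(14*l - 9) - 14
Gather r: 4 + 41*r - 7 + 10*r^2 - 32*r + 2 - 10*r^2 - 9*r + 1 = 0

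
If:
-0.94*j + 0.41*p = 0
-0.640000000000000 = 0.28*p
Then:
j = -1.00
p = -2.29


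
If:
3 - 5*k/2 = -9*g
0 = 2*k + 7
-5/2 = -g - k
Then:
No Solution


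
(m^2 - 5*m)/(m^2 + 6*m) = (m - 5)/(m + 6)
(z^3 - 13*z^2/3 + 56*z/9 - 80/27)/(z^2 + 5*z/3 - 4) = (z^2 - 3*z + 20/9)/(z + 3)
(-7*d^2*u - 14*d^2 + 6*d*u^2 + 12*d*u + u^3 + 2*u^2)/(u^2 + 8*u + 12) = (-7*d^2 + 6*d*u + u^2)/(u + 6)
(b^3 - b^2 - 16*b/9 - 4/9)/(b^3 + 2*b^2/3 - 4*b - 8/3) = (b + 1/3)/(b + 2)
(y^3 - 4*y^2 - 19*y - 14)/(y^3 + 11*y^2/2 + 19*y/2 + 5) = 2*(y - 7)/(2*y + 5)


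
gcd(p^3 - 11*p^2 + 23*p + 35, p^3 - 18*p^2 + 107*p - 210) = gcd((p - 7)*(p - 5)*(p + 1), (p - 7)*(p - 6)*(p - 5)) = p^2 - 12*p + 35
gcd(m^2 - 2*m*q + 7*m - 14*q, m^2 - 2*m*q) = -m + 2*q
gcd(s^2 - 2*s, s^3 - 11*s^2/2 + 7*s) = s^2 - 2*s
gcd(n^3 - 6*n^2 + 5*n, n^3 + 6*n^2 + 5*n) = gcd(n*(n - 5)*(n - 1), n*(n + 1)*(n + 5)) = n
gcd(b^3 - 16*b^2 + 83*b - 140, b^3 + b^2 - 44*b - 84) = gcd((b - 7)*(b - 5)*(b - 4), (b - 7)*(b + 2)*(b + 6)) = b - 7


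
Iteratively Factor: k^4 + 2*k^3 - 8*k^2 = (k - 2)*(k^3 + 4*k^2) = k*(k - 2)*(k^2 + 4*k) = k*(k - 2)*(k + 4)*(k)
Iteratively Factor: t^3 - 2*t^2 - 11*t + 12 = (t - 1)*(t^2 - t - 12) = (t - 4)*(t - 1)*(t + 3)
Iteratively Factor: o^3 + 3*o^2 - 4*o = (o)*(o^2 + 3*o - 4) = o*(o - 1)*(o + 4)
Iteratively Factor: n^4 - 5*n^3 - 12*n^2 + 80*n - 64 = (n - 4)*(n^3 - n^2 - 16*n + 16) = (n - 4)*(n - 1)*(n^2 - 16) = (n - 4)^2*(n - 1)*(n + 4)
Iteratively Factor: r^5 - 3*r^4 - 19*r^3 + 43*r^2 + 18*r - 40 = (r - 5)*(r^4 + 2*r^3 - 9*r^2 - 2*r + 8) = (r - 5)*(r + 1)*(r^3 + r^2 - 10*r + 8) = (r - 5)*(r - 2)*(r + 1)*(r^2 + 3*r - 4) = (r - 5)*(r - 2)*(r + 1)*(r + 4)*(r - 1)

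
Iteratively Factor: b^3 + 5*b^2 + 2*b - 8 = (b + 2)*(b^2 + 3*b - 4) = (b + 2)*(b + 4)*(b - 1)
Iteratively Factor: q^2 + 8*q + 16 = (q + 4)*(q + 4)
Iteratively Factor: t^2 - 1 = (t + 1)*(t - 1)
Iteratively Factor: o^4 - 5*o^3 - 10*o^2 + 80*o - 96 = (o - 2)*(o^3 - 3*o^2 - 16*o + 48) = (o - 3)*(o - 2)*(o^2 - 16) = (o - 4)*(o - 3)*(o - 2)*(o + 4)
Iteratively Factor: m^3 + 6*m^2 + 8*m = (m)*(m^2 + 6*m + 8) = m*(m + 4)*(m + 2)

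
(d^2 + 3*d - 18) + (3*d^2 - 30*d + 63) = 4*d^2 - 27*d + 45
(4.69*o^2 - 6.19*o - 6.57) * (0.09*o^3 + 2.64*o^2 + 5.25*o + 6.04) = 0.4221*o^5 + 11.8245*o^4 + 7.6896*o^3 - 21.5147*o^2 - 71.8801*o - 39.6828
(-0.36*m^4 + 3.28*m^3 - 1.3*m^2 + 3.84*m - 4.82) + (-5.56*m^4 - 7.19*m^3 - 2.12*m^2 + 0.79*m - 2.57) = -5.92*m^4 - 3.91*m^3 - 3.42*m^2 + 4.63*m - 7.39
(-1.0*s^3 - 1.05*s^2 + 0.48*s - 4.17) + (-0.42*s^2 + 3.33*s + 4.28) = -1.0*s^3 - 1.47*s^2 + 3.81*s + 0.11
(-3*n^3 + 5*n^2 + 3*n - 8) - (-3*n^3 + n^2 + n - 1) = 4*n^2 + 2*n - 7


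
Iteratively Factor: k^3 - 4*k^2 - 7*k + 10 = (k - 1)*(k^2 - 3*k - 10) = (k - 1)*(k + 2)*(k - 5)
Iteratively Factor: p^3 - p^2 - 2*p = (p + 1)*(p^2 - 2*p) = p*(p + 1)*(p - 2)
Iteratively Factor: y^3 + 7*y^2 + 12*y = (y + 4)*(y^2 + 3*y) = y*(y + 4)*(y + 3)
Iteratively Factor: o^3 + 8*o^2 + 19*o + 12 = (o + 3)*(o^2 + 5*o + 4) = (o + 3)*(o + 4)*(o + 1)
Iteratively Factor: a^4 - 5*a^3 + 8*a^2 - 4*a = (a)*(a^3 - 5*a^2 + 8*a - 4) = a*(a - 2)*(a^2 - 3*a + 2) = a*(a - 2)*(a - 1)*(a - 2)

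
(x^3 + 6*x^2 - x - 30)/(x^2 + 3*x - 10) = x + 3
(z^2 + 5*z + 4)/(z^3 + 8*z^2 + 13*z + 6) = (z + 4)/(z^2 + 7*z + 6)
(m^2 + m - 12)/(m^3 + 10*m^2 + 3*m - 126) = (m + 4)/(m^2 + 13*m + 42)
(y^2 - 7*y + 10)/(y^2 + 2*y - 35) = (y - 2)/(y + 7)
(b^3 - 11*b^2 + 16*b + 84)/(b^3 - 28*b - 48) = (b - 7)/(b + 4)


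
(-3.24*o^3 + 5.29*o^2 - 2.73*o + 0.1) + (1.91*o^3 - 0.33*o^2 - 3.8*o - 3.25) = -1.33*o^3 + 4.96*o^2 - 6.53*o - 3.15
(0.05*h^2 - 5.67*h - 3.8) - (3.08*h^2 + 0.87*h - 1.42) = -3.03*h^2 - 6.54*h - 2.38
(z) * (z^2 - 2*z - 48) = z^3 - 2*z^2 - 48*z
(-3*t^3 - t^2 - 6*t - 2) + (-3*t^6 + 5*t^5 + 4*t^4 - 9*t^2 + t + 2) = -3*t^6 + 5*t^5 + 4*t^4 - 3*t^3 - 10*t^2 - 5*t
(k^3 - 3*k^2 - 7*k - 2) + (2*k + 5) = k^3 - 3*k^2 - 5*k + 3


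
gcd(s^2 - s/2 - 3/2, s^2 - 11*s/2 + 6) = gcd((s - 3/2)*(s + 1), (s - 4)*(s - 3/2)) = s - 3/2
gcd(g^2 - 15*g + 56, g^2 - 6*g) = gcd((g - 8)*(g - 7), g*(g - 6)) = 1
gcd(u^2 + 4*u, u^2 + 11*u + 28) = u + 4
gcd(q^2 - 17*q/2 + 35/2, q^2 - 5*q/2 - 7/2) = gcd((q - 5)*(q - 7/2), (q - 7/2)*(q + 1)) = q - 7/2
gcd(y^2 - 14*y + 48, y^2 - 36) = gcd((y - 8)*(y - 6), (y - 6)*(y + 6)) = y - 6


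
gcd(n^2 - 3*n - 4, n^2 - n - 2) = n + 1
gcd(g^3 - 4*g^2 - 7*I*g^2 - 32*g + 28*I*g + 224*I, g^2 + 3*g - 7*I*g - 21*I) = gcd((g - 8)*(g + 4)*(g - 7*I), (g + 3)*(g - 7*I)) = g - 7*I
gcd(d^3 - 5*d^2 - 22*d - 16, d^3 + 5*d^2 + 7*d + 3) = d + 1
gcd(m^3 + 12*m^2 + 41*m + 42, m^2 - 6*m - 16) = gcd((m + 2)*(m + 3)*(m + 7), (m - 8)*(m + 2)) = m + 2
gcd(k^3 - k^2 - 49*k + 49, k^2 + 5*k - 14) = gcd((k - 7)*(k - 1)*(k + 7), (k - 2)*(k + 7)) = k + 7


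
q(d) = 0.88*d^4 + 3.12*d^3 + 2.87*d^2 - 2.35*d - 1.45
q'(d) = 3.52*d^3 + 9.36*d^2 + 5.74*d - 2.35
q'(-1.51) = -1.79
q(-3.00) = 18.47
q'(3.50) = 283.32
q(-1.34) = 2.18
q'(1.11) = 20.37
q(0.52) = -1.39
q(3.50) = 291.31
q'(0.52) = 3.66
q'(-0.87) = -2.58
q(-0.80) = 1.03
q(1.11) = 5.08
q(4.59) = 740.54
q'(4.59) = 561.59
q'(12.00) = 7496.93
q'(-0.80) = -2.75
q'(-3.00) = -30.37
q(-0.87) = 1.22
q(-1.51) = 2.48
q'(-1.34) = -1.70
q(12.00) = 24022.67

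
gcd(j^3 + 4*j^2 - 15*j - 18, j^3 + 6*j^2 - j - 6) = j^2 + 7*j + 6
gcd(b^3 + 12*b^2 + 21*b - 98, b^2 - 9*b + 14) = b - 2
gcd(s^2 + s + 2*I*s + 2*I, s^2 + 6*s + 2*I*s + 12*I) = s + 2*I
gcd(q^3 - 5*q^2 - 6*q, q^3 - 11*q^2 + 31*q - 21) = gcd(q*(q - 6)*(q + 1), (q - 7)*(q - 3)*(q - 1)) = 1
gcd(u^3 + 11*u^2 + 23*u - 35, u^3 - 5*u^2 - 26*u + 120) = u + 5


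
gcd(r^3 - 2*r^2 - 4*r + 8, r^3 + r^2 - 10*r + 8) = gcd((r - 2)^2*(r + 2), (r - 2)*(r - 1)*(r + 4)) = r - 2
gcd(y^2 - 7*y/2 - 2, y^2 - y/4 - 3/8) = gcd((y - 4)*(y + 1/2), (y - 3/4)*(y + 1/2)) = y + 1/2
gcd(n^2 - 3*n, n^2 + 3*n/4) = n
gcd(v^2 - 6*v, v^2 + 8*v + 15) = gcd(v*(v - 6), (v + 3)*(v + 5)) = 1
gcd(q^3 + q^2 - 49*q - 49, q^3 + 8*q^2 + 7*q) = q^2 + 8*q + 7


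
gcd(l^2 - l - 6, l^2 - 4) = l + 2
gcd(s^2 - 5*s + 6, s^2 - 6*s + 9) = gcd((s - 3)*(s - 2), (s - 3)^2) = s - 3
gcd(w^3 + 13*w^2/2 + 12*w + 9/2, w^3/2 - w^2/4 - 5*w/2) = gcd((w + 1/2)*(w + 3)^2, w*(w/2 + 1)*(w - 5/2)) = 1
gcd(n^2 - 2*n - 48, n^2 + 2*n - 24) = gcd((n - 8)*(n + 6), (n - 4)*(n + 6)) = n + 6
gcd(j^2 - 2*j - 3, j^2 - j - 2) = j + 1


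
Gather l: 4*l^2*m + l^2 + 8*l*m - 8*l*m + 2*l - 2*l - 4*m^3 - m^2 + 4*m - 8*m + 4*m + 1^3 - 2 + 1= l^2*(4*m + 1) - 4*m^3 - m^2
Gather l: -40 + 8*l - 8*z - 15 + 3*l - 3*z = 11*l - 11*z - 55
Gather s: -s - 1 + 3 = 2 - s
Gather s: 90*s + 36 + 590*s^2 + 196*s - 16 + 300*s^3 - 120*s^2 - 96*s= 300*s^3 + 470*s^2 + 190*s + 20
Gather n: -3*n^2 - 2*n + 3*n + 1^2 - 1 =-3*n^2 + n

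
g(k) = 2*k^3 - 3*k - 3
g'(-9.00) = 483.00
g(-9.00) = -1434.00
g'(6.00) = 213.00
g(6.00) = 411.00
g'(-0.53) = -1.31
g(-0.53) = -1.71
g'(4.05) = 95.42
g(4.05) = 117.71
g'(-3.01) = 51.36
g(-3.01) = -48.51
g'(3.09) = 54.29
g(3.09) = 46.74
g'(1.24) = 6.23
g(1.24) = -2.91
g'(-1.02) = 3.24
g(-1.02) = -2.06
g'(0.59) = -0.91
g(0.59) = -4.36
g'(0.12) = -2.91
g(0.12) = -3.36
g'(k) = 6*k^2 - 3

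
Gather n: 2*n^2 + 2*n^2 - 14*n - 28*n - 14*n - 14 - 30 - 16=4*n^2 - 56*n - 60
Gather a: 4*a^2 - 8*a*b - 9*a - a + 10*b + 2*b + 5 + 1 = 4*a^2 + a*(-8*b - 10) + 12*b + 6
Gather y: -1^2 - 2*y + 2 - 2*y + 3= 4 - 4*y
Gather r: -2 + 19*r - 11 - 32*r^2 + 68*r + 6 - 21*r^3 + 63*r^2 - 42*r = -21*r^3 + 31*r^2 + 45*r - 7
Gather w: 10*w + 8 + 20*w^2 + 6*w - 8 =20*w^2 + 16*w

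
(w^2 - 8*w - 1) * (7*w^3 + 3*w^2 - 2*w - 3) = 7*w^5 - 53*w^4 - 33*w^3 + 10*w^2 + 26*w + 3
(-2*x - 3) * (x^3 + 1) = -2*x^4 - 3*x^3 - 2*x - 3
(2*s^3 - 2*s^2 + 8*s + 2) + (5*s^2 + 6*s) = 2*s^3 + 3*s^2 + 14*s + 2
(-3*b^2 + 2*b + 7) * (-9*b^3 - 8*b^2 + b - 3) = 27*b^5 + 6*b^4 - 82*b^3 - 45*b^2 + b - 21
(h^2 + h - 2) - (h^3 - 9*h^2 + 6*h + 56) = -h^3 + 10*h^2 - 5*h - 58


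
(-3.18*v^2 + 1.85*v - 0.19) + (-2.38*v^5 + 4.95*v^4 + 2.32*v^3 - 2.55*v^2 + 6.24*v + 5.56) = -2.38*v^5 + 4.95*v^4 + 2.32*v^3 - 5.73*v^2 + 8.09*v + 5.37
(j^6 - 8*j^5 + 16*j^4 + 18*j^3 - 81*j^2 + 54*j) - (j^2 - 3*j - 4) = j^6 - 8*j^5 + 16*j^4 + 18*j^3 - 82*j^2 + 57*j + 4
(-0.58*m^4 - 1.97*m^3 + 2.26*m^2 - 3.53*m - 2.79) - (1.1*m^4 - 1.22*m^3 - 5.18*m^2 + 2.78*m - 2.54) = -1.68*m^4 - 0.75*m^3 + 7.44*m^2 - 6.31*m - 0.25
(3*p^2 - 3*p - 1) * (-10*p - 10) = -30*p^3 + 40*p + 10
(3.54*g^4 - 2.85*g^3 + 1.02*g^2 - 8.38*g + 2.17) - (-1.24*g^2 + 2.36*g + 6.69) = 3.54*g^4 - 2.85*g^3 + 2.26*g^2 - 10.74*g - 4.52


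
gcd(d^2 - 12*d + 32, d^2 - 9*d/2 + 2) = d - 4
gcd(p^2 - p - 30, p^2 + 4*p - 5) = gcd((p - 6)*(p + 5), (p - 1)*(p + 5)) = p + 5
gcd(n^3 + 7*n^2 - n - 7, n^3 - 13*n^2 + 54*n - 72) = 1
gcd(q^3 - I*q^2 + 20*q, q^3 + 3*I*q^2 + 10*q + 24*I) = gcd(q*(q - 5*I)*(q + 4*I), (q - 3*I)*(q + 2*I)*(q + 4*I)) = q + 4*I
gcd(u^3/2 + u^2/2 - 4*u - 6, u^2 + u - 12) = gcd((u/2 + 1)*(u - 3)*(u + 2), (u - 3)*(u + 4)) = u - 3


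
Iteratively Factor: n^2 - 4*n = (n - 4)*(n)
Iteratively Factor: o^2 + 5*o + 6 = (o + 3)*(o + 2)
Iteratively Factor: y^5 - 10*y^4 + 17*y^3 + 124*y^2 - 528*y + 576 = (y + 4)*(y^4 - 14*y^3 + 73*y^2 - 168*y + 144) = (y - 4)*(y + 4)*(y^3 - 10*y^2 + 33*y - 36) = (y - 4)*(y - 3)*(y + 4)*(y^2 - 7*y + 12) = (y - 4)*(y - 3)^2*(y + 4)*(y - 4)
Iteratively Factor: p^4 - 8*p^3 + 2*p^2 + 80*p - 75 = (p - 1)*(p^3 - 7*p^2 - 5*p + 75) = (p - 1)*(p + 3)*(p^2 - 10*p + 25) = (p - 5)*(p - 1)*(p + 3)*(p - 5)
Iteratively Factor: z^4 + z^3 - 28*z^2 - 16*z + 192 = (z + 4)*(z^3 - 3*z^2 - 16*z + 48) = (z - 4)*(z + 4)*(z^2 + z - 12) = (z - 4)*(z - 3)*(z + 4)*(z + 4)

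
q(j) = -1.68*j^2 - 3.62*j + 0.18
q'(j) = -3.36*j - 3.62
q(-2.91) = -3.51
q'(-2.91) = 6.16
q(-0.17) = 0.75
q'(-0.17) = -3.05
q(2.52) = -19.61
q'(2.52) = -12.09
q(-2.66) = -2.08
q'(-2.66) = 5.32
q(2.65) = -21.21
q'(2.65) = -12.52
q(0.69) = -3.12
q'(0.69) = -5.94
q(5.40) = -68.36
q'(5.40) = -21.76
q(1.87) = -12.46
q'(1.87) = -9.90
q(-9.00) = -103.32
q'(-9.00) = 26.62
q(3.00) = -25.80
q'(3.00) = -13.70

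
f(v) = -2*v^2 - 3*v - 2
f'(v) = -4*v - 3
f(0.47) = -3.85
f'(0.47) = -4.88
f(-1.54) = -2.12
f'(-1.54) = 3.16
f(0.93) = -6.52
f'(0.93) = -6.72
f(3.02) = -29.30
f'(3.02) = -15.08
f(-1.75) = -2.88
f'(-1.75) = 4.00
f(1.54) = -11.36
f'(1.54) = -9.16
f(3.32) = -34.00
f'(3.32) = -16.28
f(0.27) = -2.96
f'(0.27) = -4.08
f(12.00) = -326.00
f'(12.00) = -51.00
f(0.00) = -2.00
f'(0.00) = -3.00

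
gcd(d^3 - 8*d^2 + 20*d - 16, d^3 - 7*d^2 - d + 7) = 1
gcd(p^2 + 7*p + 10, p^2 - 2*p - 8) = p + 2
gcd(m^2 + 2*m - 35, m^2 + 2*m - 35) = m^2 + 2*m - 35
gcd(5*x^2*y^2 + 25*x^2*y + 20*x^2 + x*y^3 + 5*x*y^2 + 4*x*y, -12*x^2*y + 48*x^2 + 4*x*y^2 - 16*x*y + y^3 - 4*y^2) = 1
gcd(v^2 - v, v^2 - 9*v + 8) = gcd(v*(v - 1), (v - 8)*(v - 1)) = v - 1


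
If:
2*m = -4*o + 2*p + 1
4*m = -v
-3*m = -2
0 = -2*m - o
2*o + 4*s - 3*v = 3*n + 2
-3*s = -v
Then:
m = 2/3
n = -2/27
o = -4/3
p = -5/2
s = -8/9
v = -8/3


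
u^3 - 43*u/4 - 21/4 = (u - 7/2)*(u + 1/2)*(u + 3)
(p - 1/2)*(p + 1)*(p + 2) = p^3 + 5*p^2/2 + p/2 - 1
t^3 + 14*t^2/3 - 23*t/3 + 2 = (t - 1)*(t - 1/3)*(t + 6)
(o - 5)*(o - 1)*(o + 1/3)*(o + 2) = o^4 - 11*o^3/3 - 25*o^2/3 + 23*o/3 + 10/3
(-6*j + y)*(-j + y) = 6*j^2 - 7*j*y + y^2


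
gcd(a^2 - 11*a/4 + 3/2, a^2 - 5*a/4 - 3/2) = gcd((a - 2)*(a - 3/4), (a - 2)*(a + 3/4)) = a - 2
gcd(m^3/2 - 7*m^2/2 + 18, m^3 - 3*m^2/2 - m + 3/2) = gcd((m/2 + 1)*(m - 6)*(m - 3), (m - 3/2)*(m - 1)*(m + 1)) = 1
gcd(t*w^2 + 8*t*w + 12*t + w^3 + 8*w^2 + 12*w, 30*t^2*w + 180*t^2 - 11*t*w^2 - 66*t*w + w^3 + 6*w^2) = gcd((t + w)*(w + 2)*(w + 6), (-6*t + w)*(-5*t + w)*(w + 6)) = w + 6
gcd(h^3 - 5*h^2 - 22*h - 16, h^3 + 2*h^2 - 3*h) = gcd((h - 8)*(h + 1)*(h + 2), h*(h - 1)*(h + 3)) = 1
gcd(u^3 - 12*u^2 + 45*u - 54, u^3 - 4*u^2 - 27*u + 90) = u^2 - 9*u + 18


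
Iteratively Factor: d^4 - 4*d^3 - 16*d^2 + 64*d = (d)*(d^3 - 4*d^2 - 16*d + 64) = d*(d + 4)*(d^2 - 8*d + 16) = d*(d - 4)*(d + 4)*(d - 4)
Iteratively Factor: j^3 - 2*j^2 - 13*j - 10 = (j + 2)*(j^2 - 4*j - 5) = (j - 5)*(j + 2)*(j + 1)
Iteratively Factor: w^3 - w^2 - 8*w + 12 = (w - 2)*(w^2 + w - 6) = (w - 2)*(w + 3)*(w - 2)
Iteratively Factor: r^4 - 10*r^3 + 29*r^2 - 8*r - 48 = (r - 4)*(r^3 - 6*r^2 + 5*r + 12) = (r - 4)*(r - 3)*(r^2 - 3*r - 4) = (r - 4)*(r - 3)*(r + 1)*(r - 4)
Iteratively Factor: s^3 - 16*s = (s)*(s^2 - 16) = s*(s - 4)*(s + 4)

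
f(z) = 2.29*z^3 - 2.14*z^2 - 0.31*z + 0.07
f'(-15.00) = 1609.64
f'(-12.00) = 1040.33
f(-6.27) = -646.58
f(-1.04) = -4.50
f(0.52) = -0.35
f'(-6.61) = 328.15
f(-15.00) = -8205.53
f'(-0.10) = 0.19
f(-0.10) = 0.08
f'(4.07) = 96.07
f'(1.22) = 4.69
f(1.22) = 0.66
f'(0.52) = -0.68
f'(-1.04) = 11.57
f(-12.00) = -4261.49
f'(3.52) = 69.75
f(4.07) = 117.75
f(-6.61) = -752.74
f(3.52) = 72.34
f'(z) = 6.87*z^2 - 4.28*z - 0.31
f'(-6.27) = 296.61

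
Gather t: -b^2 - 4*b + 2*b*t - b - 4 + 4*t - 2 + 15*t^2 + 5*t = -b^2 - 5*b + 15*t^2 + t*(2*b + 9) - 6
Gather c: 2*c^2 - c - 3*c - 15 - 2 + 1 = 2*c^2 - 4*c - 16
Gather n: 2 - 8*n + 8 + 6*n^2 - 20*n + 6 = 6*n^2 - 28*n + 16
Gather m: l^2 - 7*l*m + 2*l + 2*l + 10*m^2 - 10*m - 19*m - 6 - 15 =l^2 + 4*l + 10*m^2 + m*(-7*l - 29) - 21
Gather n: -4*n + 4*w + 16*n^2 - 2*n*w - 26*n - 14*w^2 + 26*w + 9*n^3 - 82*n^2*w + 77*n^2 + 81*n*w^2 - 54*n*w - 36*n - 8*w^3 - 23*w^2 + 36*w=9*n^3 + n^2*(93 - 82*w) + n*(81*w^2 - 56*w - 66) - 8*w^3 - 37*w^2 + 66*w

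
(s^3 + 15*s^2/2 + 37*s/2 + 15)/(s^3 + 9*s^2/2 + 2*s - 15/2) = (s + 2)/(s - 1)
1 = 1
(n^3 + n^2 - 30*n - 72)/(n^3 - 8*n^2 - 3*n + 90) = (n + 4)/(n - 5)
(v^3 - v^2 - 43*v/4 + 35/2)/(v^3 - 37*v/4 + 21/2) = (2*v - 5)/(2*v - 3)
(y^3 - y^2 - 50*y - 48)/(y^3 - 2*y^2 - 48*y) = (y + 1)/y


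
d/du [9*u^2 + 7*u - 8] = 18*u + 7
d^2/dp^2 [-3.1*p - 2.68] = 0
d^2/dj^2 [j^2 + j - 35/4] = 2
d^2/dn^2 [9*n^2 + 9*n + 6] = 18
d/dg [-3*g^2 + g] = 1 - 6*g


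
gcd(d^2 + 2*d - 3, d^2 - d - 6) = 1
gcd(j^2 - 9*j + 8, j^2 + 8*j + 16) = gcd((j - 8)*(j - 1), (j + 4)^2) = 1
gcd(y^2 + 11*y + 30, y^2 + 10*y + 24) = y + 6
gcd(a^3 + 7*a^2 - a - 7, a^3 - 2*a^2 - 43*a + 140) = a + 7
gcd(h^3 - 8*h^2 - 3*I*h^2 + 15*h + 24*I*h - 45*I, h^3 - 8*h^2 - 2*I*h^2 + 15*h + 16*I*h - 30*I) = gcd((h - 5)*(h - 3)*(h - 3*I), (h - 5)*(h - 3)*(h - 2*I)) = h^2 - 8*h + 15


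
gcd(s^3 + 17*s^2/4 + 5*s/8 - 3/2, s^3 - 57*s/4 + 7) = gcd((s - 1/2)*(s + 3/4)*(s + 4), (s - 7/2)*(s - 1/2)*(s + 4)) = s^2 + 7*s/2 - 2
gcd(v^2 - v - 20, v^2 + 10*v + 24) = v + 4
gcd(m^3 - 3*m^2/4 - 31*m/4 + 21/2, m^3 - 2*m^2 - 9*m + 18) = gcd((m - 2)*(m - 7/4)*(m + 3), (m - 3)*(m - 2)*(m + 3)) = m^2 + m - 6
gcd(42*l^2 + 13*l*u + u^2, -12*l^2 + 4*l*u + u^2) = 6*l + u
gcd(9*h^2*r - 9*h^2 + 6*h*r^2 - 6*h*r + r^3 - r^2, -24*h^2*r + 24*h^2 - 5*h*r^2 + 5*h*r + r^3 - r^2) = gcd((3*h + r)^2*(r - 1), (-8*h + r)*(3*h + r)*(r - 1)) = 3*h*r - 3*h + r^2 - r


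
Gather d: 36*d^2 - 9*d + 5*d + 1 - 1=36*d^2 - 4*d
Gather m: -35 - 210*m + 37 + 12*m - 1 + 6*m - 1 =-192*m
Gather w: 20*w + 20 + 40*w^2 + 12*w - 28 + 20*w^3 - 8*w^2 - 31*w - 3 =20*w^3 + 32*w^2 + w - 11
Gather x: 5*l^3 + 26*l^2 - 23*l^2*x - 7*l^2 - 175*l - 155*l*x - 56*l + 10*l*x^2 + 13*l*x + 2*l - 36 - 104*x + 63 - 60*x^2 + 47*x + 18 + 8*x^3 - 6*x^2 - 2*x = 5*l^3 + 19*l^2 - 229*l + 8*x^3 + x^2*(10*l - 66) + x*(-23*l^2 - 142*l - 59) + 45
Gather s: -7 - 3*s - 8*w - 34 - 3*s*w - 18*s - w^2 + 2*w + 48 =s*(-3*w - 21) - w^2 - 6*w + 7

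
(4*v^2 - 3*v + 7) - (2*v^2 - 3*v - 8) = 2*v^2 + 15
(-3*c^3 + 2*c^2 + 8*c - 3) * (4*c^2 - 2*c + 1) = -12*c^5 + 14*c^4 + 25*c^3 - 26*c^2 + 14*c - 3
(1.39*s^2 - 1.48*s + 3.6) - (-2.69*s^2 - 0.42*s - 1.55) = 4.08*s^2 - 1.06*s + 5.15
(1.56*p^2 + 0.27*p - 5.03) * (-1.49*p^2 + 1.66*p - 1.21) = -2.3244*p^4 + 2.1873*p^3 + 6.0553*p^2 - 8.6765*p + 6.0863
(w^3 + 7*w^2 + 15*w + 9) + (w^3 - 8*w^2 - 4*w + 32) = 2*w^3 - w^2 + 11*w + 41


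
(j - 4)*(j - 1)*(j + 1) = j^3 - 4*j^2 - j + 4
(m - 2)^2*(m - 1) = m^3 - 5*m^2 + 8*m - 4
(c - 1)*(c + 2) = c^2 + c - 2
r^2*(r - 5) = r^3 - 5*r^2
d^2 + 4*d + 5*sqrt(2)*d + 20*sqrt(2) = (d + 4)*(d + 5*sqrt(2))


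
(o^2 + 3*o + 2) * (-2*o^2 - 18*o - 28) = -2*o^4 - 24*o^3 - 86*o^2 - 120*o - 56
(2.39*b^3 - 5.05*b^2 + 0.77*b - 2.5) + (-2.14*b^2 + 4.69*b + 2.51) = 2.39*b^3 - 7.19*b^2 + 5.46*b + 0.00999999999999979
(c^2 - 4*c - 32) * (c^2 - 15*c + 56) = c^4 - 19*c^3 + 84*c^2 + 256*c - 1792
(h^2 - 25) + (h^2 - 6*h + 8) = 2*h^2 - 6*h - 17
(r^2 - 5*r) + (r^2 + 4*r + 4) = 2*r^2 - r + 4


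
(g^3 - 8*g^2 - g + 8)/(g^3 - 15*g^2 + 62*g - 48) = (g + 1)/(g - 6)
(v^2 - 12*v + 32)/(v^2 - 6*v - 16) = (v - 4)/(v + 2)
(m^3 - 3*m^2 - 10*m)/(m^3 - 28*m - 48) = m*(m - 5)/(m^2 - 2*m - 24)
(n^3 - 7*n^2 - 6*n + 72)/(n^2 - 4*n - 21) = (n^2 - 10*n + 24)/(n - 7)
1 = 1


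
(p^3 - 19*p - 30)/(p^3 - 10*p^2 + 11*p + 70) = (p + 3)/(p - 7)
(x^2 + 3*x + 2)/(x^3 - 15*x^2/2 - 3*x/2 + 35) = 2*(x + 1)/(2*x^2 - 19*x + 35)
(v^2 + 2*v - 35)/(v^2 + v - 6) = (v^2 + 2*v - 35)/(v^2 + v - 6)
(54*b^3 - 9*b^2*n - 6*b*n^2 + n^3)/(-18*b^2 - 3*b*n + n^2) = -3*b + n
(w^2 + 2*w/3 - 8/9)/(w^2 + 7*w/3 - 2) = (w + 4/3)/(w + 3)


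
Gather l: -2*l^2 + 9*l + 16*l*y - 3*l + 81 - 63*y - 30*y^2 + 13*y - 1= -2*l^2 + l*(16*y + 6) - 30*y^2 - 50*y + 80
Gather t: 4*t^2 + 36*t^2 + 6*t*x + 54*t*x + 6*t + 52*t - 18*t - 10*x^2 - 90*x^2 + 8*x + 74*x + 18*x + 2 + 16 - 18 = 40*t^2 + t*(60*x + 40) - 100*x^2 + 100*x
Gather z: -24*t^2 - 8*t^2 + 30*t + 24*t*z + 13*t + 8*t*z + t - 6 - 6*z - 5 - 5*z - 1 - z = -32*t^2 + 44*t + z*(32*t - 12) - 12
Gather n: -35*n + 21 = 21 - 35*n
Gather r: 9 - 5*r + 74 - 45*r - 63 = 20 - 50*r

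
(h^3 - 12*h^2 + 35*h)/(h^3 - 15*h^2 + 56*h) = (h - 5)/(h - 8)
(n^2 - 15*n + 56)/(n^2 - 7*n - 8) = (n - 7)/(n + 1)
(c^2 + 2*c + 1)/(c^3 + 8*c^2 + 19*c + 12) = (c + 1)/(c^2 + 7*c + 12)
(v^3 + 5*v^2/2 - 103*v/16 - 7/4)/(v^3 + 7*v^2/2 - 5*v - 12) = (16*v^2 - 24*v - 7)/(8*(2*v^2 - v - 6))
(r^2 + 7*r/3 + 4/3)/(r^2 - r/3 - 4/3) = (3*r + 4)/(3*r - 4)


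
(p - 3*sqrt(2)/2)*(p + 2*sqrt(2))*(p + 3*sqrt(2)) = p^3 + 7*sqrt(2)*p^2/2 - 3*p - 18*sqrt(2)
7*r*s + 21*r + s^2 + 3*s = (7*r + s)*(s + 3)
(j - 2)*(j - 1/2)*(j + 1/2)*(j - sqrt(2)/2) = j^4 - 2*j^3 - sqrt(2)*j^3/2 - j^2/4 + sqrt(2)*j^2 + sqrt(2)*j/8 + j/2 - sqrt(2)/4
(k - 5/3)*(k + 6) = k^2 + 13*k/3 - 10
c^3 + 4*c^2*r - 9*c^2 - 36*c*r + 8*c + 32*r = (c - 8)*(c - 1)*(c + 4*r)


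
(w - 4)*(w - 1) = w^2 - 5*w + 4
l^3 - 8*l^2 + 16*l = l*(l - 4)^2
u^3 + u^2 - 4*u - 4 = (u - 2)*(u + 1)*(u + 2)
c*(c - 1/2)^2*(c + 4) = c^4 + 3*c^3 - 15*c^2/4 + c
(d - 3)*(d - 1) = d^2 - 4*d + 3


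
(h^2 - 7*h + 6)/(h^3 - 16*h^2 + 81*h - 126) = (h - 1)/(h^2 - 10*h + 21)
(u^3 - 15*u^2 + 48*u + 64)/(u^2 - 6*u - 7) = (u^2 - 16*u + 64)/(u - 7)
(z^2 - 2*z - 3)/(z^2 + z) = (z - 3)/z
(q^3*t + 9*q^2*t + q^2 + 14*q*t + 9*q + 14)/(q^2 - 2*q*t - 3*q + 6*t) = (q^3*t + 9*q^2*t + q^2 + 14*q*t + 9*q + 14)/(q^2 - 2*q*t - 3*q + 6*t)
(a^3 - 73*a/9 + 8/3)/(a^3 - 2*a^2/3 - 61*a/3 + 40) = (a^2 + 8*a/3 - 1)/(a^2 + 2*a - 15)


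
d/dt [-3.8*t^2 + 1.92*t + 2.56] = 1.92 - 7.6*t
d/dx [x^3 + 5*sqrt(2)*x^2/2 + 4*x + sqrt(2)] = 3*x^2 + 5*sqrt(2)*x + 4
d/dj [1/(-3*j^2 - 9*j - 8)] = 3*(2*j + 3)/(3*j^2 + 9*j + 8)^2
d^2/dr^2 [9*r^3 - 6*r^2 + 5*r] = 54*r - 12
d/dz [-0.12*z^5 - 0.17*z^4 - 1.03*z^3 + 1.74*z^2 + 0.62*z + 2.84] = -0.6*z^4 - 0.68*z^3 - 3.09*z^2 + 3.48*z + 0.62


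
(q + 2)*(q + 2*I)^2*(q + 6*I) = q^4 + 2*q^3 + 10*I*q^3 - 28*q^2 + 20*I*q^2 - 56*q - 24*I*q - 48*I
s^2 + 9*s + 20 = (s + 4)*(s + 5)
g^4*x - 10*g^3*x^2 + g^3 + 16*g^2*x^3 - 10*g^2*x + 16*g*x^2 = g*(g - 8*x)*(g - 2*x)*(g*x + 1)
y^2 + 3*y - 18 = (y - 3)*(y + 6)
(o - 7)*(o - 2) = o^2 - 9*o + 14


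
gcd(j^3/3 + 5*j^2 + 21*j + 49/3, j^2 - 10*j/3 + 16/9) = 1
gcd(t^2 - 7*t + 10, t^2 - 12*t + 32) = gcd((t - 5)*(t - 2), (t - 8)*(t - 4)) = 1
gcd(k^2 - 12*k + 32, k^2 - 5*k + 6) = 1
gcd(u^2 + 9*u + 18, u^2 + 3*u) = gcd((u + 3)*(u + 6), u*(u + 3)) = u + 3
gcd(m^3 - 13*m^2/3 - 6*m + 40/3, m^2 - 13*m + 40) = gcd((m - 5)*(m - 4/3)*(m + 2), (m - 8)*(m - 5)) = m - 5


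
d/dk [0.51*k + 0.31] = 0.510000000000000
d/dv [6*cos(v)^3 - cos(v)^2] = 2*(1 - 9*cos(v))*sin(v)*cos(v)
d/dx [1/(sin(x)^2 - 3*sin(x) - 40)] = (3 - 2*sin(x))*cos(x)/((sin(x) - 8)^2*(sin(x) + 5)^2)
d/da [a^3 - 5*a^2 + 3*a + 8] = 3*a^2 - 10*a + 3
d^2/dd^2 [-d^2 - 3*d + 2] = -2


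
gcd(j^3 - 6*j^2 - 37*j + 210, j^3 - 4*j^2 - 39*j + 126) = j^2 - j - 42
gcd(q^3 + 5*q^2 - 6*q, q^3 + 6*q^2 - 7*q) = q^2 - q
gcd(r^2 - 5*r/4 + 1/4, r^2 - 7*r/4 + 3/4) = r - 1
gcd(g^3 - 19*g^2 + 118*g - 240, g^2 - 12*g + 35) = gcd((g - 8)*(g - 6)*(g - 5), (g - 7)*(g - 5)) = g - 5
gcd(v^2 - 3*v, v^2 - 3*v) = v^2 - 3*v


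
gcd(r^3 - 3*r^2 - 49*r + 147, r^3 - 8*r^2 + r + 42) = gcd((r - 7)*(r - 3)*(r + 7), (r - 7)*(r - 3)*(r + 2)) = r^2 - 10*r + 21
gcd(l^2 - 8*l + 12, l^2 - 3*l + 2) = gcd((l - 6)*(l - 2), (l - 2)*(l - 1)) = l - 2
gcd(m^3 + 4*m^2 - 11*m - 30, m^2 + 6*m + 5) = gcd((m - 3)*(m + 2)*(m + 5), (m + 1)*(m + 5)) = m + 5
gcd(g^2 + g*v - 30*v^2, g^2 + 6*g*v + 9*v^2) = 1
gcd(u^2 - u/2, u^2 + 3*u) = u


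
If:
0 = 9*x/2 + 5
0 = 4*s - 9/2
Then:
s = 9/8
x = -10/9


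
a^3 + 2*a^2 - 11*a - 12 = (a - 3)*(a + 1)*(a + 4)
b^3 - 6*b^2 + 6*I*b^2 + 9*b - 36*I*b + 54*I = (b - 3)^2*(b + 6*I)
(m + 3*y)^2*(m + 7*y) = m^3 + 13*m^2*y + 51*m*y^2 + 63*y^3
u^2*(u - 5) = u^3 - 5*u^2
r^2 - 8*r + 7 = (r - 7)*(r - 1)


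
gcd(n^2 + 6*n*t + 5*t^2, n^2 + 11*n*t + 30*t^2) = n + 5*t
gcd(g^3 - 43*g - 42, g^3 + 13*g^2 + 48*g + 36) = g^2 + 7*g + 6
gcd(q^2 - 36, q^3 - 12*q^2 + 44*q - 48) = q - 6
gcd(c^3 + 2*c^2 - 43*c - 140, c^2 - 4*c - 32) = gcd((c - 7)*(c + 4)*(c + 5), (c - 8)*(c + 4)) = c + 4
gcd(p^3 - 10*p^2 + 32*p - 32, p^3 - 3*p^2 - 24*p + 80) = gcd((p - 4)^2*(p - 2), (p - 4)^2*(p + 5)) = p^2 - 8*p + 16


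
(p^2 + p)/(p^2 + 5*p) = (p + 1)/(p + 5)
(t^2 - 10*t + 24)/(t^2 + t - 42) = (t - 4)/(t + 7)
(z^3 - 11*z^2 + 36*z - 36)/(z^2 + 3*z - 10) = (z^2 - 9*z + 18)/(z + 5)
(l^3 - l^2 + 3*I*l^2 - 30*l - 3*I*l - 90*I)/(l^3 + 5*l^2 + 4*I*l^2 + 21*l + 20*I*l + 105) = (l^2 + 3*l*(-2 + I) - 18*I)/(l^2 + 4*I*l + 21)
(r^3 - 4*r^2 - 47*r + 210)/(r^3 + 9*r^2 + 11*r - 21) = (r^2 - 11*r + 30)/(r^2 + 2*r - 3)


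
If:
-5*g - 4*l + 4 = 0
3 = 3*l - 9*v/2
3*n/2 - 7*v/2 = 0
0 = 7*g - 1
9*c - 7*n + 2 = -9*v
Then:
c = -181/567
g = 1/7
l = 23/28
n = -5/18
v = -5/42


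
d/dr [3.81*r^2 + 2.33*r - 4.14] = 7.62*r + 2.33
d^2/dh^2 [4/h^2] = 24/h^4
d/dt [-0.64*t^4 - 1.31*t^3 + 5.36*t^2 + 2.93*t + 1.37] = -2.56*t^3 - 3.93*t^2 + 10.72*t + 2.93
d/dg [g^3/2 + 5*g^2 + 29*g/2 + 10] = 3*g^2/2 + 10*g + 29/2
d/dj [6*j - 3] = 6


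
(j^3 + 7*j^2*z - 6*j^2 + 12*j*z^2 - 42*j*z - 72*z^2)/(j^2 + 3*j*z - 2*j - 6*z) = (j^2 + 4*j*z - 6*j - 24*z)/(j - 2)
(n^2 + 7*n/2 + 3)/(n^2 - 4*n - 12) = (n + 3/2)/(n - 6)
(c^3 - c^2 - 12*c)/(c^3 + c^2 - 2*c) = (c^2 - c - 12)/(c^2 + c - 2)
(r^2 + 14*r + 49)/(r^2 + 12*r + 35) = (r + 7)/(r + 5)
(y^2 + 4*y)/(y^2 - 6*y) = (y + 4)/(y - 6)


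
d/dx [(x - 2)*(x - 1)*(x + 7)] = 3*x^2 + 8*x - 19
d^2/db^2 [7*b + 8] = 0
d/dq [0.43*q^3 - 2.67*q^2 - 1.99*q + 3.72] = 1.29*q^2 - 5.34*q - 1.99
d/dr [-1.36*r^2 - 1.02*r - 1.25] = -2.72*r - 1.02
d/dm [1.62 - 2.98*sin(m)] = -2.98*cos(m)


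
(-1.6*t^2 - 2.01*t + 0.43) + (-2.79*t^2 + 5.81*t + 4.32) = -4.39*t^2 + 3.8*t + 4.75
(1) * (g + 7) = g + 7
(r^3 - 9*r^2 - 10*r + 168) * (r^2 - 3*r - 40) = r^5 - 12*r^4 - 23*r^3 + 558*r^2 - 104*r - 6720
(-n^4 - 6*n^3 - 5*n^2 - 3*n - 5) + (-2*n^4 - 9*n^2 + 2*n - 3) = -3*n^4 - 6*n^3 - 14*n^2 - n - 8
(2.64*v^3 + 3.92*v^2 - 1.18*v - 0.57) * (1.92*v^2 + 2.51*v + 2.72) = 5.0688*v^5 + 14.1528*v^4 + 14.7544*v^3 + 6.6062*v^2 - 4.6403*v - 1.5504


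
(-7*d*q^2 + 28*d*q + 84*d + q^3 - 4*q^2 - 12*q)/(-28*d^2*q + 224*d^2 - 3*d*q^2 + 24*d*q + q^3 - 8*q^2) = (q^2 - 4*q - 12)/(4*d*q - 32*d + q^2 - 8*q)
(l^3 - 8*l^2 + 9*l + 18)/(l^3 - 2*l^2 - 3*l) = (l - 6)/l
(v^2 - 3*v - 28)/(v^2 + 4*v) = (v - 7)/v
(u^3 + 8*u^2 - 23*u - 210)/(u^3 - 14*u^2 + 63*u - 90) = (u^2 + 13*u + 42)/(u^2 - 9*u + 18)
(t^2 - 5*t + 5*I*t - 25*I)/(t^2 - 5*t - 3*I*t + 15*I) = (t + 5*I)/(t - 3*I)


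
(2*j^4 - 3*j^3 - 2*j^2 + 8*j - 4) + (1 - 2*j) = 2*j^4 - 3*j^3 - 2*j^2 + 6*j - 3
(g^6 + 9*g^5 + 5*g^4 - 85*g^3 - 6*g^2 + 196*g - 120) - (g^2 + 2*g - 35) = g^6 + 9*g^5 + 5*g^4 - 85*g^3 - 7*g^2 + 194*g - 85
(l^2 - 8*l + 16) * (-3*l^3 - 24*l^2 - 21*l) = -3*l^5 + 123*l^3 - 216*l^2 - 336*l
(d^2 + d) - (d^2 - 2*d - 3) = 3*d + 3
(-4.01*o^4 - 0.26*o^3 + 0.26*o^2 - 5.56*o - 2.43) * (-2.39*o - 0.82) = 9.5839*o^5 + 3.9096*o^4 - 0.4082*o^3 + 13.0752*o^2 + 10.3669*o + 1.9926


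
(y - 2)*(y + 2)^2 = y^3 + 2*y^2 - 4*y - 8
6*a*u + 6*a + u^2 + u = (6*a + u)*(u + 1)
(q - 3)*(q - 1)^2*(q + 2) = q^4 - 3*q^3 - 3*q^2 + 11*q - 6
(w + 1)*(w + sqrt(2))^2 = w^3 + w^2 + 2*sqrt(2)*w^2 + 2*w + 2*sqrt(2)*w + 2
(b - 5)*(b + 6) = b^2 + b - 30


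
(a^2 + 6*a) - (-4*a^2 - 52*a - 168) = 5*a^2 + 58*a + 168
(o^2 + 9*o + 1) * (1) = o^2 + 9*o + 1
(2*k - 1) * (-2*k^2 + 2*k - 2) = -4*k^3 + 6*k^2 - 6*k + 2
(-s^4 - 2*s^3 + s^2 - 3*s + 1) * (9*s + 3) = -9*s^5 - 21*s^4 + 3*s^3 - 24*s^2 + 3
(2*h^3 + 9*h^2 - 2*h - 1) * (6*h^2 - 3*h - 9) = 12*h^5 + 48*h^4 - 57*h^3 - 81*h^2 + 21*h + 9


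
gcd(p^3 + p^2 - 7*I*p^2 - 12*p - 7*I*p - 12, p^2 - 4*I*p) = p - 4*I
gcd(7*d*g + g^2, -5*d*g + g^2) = g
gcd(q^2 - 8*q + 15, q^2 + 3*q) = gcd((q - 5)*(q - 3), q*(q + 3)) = 1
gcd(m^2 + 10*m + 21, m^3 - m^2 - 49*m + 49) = m + 7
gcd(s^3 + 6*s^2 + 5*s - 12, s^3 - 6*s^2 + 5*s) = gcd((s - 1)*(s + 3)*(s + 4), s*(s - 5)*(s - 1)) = s - 1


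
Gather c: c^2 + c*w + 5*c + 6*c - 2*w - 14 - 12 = c^2 + c*(w + 11) - 2*w - 26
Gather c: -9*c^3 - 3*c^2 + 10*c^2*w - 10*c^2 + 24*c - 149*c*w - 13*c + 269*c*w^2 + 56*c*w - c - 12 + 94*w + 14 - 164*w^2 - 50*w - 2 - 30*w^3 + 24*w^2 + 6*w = -9*c^3 + c^2*(10*w - 13) + c*(269*w^2 - 93*w + 10) - 30*w^3 - 140*w^2 + 50*w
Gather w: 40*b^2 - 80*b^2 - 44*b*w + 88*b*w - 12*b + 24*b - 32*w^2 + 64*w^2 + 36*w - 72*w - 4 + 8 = -40*b^2 + 12*b + 32*w^2 + w*(44*b - 36) + 4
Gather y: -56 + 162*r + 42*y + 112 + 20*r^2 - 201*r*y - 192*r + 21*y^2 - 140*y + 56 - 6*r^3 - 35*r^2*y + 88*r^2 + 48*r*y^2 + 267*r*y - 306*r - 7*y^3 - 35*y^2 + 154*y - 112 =-6*r^3 + 108*r^2 - 336*r - 7*y^3 + y^2*(48*r - 14) + y*(-35*r^2 + 66*r + 56)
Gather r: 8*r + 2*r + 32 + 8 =10*r + 40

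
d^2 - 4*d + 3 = (d - 3)*(d - 1)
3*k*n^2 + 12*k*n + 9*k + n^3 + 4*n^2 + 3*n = (3*k + n)*(n + 1)*(n + 3)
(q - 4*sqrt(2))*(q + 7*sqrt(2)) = q^2 + 3*sqrt(2)*q - 56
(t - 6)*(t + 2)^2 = t^3 - 2*t^2 - 20*t - 24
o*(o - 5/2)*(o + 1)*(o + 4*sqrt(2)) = o^4 - 3*o^3/2 + 4*sqrt(2)*o^3 - 6*sqrt(2)*o^2 - 5*o^2/2 - 10*sqrt(2)*o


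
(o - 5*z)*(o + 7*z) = o^2 + 2*o*z - 35*z^2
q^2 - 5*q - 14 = (q - 7)*(q + 2)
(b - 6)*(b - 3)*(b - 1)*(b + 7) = b^4 - 3*b^3 - 43*b^2 + 171*b - 126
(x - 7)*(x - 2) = x^2 - 9*x + 14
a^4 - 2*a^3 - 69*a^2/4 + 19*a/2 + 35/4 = (a - 5)*(a - 1)*(a + 1/2)*(a + 7/2)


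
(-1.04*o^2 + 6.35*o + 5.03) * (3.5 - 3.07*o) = 3.1928*o^3 - 23.1345*o^2 + 6.7829*o + 17.605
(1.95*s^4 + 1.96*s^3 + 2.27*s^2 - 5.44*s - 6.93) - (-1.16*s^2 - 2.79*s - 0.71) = 1.95*s^4 + 1.96*s^3 + 3.43*s^2 - 2.65*s - 6.22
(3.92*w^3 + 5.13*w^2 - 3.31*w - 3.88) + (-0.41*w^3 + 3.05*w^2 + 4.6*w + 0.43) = 3.51*w^3 + 8.18*w^2 + 1.29*w - 3.45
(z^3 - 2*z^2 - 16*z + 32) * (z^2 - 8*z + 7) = z^5 - 10*z^4 + 7*z^3 + 146*z^2 - 368*z + 224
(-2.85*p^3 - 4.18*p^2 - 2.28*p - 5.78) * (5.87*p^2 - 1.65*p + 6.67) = -16.7295*p^5 - 19.8341*p^4 - 25.4961*p^3 - 58.0472*p^2 - 5.6706*p - 38.5526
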